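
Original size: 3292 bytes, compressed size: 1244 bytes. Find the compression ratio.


Ratio = original / compressed = 3292 / 1244 = 2.6463

2.6463


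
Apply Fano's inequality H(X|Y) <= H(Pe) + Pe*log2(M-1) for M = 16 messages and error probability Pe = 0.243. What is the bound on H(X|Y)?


H(Pe) = -Pe*log2(Pe) - (1-Pe)*log2(1-Pe) = -0.243*log2(0.243) - 0.757*log2(0.757) = 0.495956 + 0.304038 = 0.8. Pe*log2(M-1) = 0.243*log2(15) = 0.949374. Bound = H(Pe) + Pe*log2(M-1) = 0.495956 + 0.304038 + 0.949374 = 1.7494

1.7494 bits


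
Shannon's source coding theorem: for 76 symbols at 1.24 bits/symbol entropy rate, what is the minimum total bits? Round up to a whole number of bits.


Minimum bits >= n * H = 76 * 1.24 = 94.24, rounded up to a whole number of bits = 95

95 bits


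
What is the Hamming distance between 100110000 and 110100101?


Count differing positions: . ^ . . ^ . ^ . ^ = 4 differences

4


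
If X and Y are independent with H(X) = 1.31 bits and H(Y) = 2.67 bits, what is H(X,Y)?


For independent variables, H(X,Y) = H(X) + H(Y) = 1.31 + 2.67 = 3.98

3.98 bits


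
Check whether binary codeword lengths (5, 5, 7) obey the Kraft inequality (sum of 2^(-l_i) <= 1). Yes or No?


Kraft sum = sum(2^(-l_i)) = 0.0703, need <= 1. Result: satisfied (a binary prefix-free code with these lengths exists)

Yes


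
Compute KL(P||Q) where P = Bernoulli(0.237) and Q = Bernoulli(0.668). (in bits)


KL = p*log2(p/q) + (1-p)*log2((1-p)/(1-q)) = 0.237*log2(0.237/0.668) + 0.763*log2(0.763/0.332) = 0.5617

0.5617 bits


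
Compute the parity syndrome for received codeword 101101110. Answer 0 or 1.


Syndrome = XOR of all bits = 1 XOR 0 XOR 1 XOR 1 XOR 0 XOR 1 XOR 1 XOR 1 XOR 0 = 0

0


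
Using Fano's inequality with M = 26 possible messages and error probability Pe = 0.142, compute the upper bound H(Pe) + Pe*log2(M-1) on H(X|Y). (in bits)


H(Pe) = -Pe*log2(Pe) - (1-Pe)*log2(1-Pe) = -0.142*log2(0.142) - 0.858*log2(0.858) = 0.399877 + 0.189575 = 0.5895. Pe*log2(M-1) = 0.142*log2(25) = 0.659428. Bound = H(Pe) + Pe*log2(M-1) = 0.399877 + 0.189575 + 0.659428 = 1.2489

1.2489 bits


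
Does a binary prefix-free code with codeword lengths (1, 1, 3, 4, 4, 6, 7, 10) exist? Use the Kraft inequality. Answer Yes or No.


Kraft sum = sum(2^(-l_i)) = 1.2744, need <= 1. Result: violated (a binary prefix-free code with these lengths cannot exist)

No


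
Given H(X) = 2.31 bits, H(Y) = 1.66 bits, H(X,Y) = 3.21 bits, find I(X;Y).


I(X;Y) = H(X) + H(Y) - H(X,Y) = 2.31 + 1.66 - 3.21 = 0.76

0.76 bits


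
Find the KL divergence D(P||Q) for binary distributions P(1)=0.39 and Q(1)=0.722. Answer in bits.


KL = p*log2(p/q) + (1-p)*log2((1-p)/(1-q)) = 0.39*log2(0.39/0.722) + 0.61*log2(0.61/0.278) = 0.345

0.345 bits


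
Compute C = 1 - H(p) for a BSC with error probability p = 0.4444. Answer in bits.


H(p) = -p*log2(p) - (1-p)*log2(1-p) = -0.4444*log2(0.4444) - 0.5556*log2(0.5556) = 0.519979 + 0.471083 = 0.9911. C = 1 - H(p) = 1 - 0.9911 = 0.0089

0.0089 bits


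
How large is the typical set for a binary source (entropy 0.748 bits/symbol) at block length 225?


log2|A_typical| = nH = 225 * 0.748 = 168.3, so |A_typical| ~ 2^168.3 = 4.606e+50

4.606e+50


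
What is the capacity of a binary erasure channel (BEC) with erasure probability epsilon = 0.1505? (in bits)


C = 1 - epsilon = 1 - 0.1505 = 0.8495

0.8495 bits


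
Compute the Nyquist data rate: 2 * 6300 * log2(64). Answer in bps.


Rate = 2 * B * log2(M) = 2 * 6300 * 6.0 = 75600.0

75600.0 bps


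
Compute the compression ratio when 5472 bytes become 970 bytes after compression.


Ratio = original / compressed = 5472 / 970 = 5.6412

5.6412


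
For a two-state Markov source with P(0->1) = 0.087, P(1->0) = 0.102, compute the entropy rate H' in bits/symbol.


Stationary distribution: pi_0 = p10/(p01+p10) = 0.5397, pi_1 = 0.4603. Entropy rate H' = pi_0*H(p01) + pi_1*H(p10) = 0.5397*0.4264 + 0.4603*0.4753 = 0.4489

0.4489 bits/symbol


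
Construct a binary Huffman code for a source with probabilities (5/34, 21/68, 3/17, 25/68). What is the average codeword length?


Huffman construction (repeatedly merge the two least-probable nodes; each merge adds 1 bit to every symbol beneath it): 5/34 + 3/17 = 11/34; 21/68 + 11/34 = 43/68; 25/68 + 43/68 = 1. Resulting codeword lengths (in the order the probabilities were given): (3, 2, 3, 1). L_avg = sum(p_i * l_i) = 5/34*3 + 21/68*2 + 3/17*3 + 25/68*1 = 133/68 = 1.9559

1.9559 bits


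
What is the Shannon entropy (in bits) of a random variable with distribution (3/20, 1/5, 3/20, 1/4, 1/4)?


H = -sum(p_i * log2(p_i)). Terms: -(3/20)*log2(3/20) = 0.410545; -(1/5)*log2(1/5) = 0.464386; -(3/20)*log2(3/20) = 0.410545; -(1/4)*log2(1/4) = 0.500000; -(1/4)*log2(1/4) = 0.500000. H = 0.410545 + 0.464386 + 0.410545 + 0.500000 + 0.500000 = 2.2855

2.2855 bits


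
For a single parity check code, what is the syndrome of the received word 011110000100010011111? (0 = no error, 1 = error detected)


Syndrome = XOR of all bits = 0 XOR 1 XOR 1 XOR 1 XOR 1 XOR 0 XOR 0 XOR 0 XOR 0 XOR 1 XOR 0 XOR 0 XOR 0 XOR 1 XOR 0 XOR 0 XOR 1 XOR 1 XOR 1 XOR 1 XOR 1 = 1

1


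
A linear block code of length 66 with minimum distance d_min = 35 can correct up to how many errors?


Correction capability = floor((d-1)/2) = floor((35-1)/2) = 17

17 errors


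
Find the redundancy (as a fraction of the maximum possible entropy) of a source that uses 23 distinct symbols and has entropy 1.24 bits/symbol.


H_max = log2(K) = log2(23) = 4.5236 bits/symbol. Redundancy = 1 - H/H_max = 1 - 1.24/4.5236 = 1 - 0.2741 = 0.7259

0.7259


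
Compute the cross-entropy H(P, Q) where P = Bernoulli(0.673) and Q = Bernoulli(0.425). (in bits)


H(P,Q) = -p*log2(q) - (1-p)*log2(1-q). -0.673*log2(0.425) = 0.830795; -0.327*log2(0.575) = 0.261066. H(P,Q) = 0.830795 + 0.261066 = 1.0919

1.0919 bits


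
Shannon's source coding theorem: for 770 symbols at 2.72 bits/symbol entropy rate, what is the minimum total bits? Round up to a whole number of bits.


Minimum bits >= n * H = 770 * 2.72 = 2094.4, rounded up to a whole number of bits = 2095

2095 bits


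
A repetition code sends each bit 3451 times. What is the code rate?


Rate = k/n = 1/3451

1/3451


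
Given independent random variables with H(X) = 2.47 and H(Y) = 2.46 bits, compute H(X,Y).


For independent variables, H(X,Y) = H(X) + H(Y) = 2.47 + 2.46 = 4.93

4.93 bits


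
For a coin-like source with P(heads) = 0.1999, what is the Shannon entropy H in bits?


H = -p*log2(p) - (1-p)*log2(1-p). -0.1999*log2(0.1999) = 0.464298; -0.8001*log2(0.8001) = 0.257430. H = 0.464298 + 0.257430 = 0.7217

0.7217 bits


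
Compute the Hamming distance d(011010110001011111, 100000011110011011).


Count differing positions: ^ ^ ^ . ^ . ^ . ^ ^ ^ ^ . . . ^ . . = 10 differences

10


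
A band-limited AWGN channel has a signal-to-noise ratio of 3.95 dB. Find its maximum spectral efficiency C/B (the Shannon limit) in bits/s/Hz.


SNR_linear = 10^(3.95/10) = 2.4831; C/B = log2(1 + SNR_linear) = log2(1 + 2.4831) = 1.8004

1.8004 bits/s/Hz


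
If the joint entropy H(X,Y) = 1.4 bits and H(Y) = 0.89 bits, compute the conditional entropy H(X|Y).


H(X|Y) = H(X,Y) - H(Y) = 1.4 - 0.89 = 0.51

0.51 bits


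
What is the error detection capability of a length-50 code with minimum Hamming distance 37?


Detection capability = d_min - 1 = 37 - 1 = 36

36 errors


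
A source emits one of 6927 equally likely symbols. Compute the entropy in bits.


H = log2(n) = log2(6927) = 12.758

12.758 bits


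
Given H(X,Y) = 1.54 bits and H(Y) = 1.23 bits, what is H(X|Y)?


H(X|Y) = H(X,Y) - H(Y) = 1.54 - 1.23 = 0.31

0.31 bits


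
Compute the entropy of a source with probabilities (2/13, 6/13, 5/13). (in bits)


H = -sum(p_i * log2(p_i)). Terms: -(2/13)*log2(2/13) = 0.415452; -(6/13)*log2(6/13) = 0.514836; -(5/13)*log2(5/13) = 0.530197. H = 0.415452 + 0.514836 + 0.530197 = 1.4605

1.4605 bits


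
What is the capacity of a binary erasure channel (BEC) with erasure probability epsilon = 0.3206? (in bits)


C = 1 - epsilon = 1 - 0.3206 = 0.6794

0.6794 bits


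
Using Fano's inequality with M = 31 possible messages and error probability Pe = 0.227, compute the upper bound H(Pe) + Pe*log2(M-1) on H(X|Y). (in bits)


H(Pe) = -Pe*log2(Pe) - (1-Pe)*log2(1-Pe) = -0.227*log2(0.227) - 0.773*log2(0.773) = 0.485607 + 0.287138 = 0.7727. Pe*log2(M-1) = 0.227*log2(30) = 1.113864. Bound = H(Pe) + Pe*log2(M-1) = 0.485607 + 0.287138 + 1.113864 = 1.8866

1.8866 bits


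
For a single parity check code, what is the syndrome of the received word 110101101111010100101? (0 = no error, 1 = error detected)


Syndrome = XOR of all bits = 1 XOR 1 XOR 0 XOR 1 XOR 0 XOR 1 XOR 1 XOR 0 XOR 1 XOR 1 XOR 1 XOR 1 XOR 0 XOR 1 XOR 0 XOR 1 XOR 0 XOR 0 XOR 1 XOR 0 XOR 1 = 1

1


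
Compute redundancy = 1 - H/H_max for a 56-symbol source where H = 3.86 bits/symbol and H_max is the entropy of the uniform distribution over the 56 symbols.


H_max = log2(K) = log2(56) = 5.8074 bits/symbol. Redundancy = 1 - H/H_max = 1 - 3.86/5.8074 = 1 - 0.6647 = 0.3353

0.3353


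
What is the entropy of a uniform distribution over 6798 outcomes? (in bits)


H = log2(n) = log2(6798) = 12.7309

12.7309 bits


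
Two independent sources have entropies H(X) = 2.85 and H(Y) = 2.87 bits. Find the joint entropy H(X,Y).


For independent variables, H(X,Y) = H(X) + H(Y) = 2.85 + 2.87 = 5.72

5.72 bits


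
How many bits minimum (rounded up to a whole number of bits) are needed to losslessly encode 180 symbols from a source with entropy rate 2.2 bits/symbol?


Minimum bits >= n * H = 180 * 2.2 = 396.0, rounded up to a whole number of bits = 396

396 bits


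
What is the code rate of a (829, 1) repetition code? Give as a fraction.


Rate = k/n = 1/829

1/829


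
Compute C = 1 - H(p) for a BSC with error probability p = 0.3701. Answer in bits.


H(p) = -p*log2(p) - (1-p)*log2(1-p) = -0.3701*log2(0.3701) - 0.6299*log2(0.6299) = 0.530728 + 0.420021 = 0.9507. C = 1 - H(p) = 1 - 0.9507 = 0.0493

0.0493 bits


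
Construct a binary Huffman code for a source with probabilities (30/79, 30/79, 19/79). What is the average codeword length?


Huffman construction (repeatedly merge the two least-probable nodes; each merge adds 1 bit to every symbol beneath it): 19/79 + 30/79 = 49/79; 30/79 + 49/79 = 1. Resulting codeword lengths (in the order the probabilities were given): (2, 1, 2). L_avg = sum(p_i * l_i) = 30/79*2 + 30/79*1 + 19/79*2 = 128/79 = 1.6203

1.6203 bits


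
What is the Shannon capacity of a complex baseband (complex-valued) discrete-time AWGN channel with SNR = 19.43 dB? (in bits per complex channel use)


SNR_linear = 10^(19.43/10) = 87.7001; C = log2(1 + SNR_linear) = log2(1 + 87.7001) = 6.4709

6.4709 bits/channel use


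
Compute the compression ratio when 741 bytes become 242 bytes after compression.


Ratio = original / compressed = 741 / 242 = 3.062

3.062


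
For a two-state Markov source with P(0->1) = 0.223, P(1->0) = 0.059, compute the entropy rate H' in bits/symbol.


Stationary distribution: pi_0 = p10/(p01+p10) = 0.2092, pi_1 = 0.7908. Entropy rate H' = pi_0*H(p01) + pi_1*H(p10) = 0.2092*0.7656 + 0.7908*0.3235 = 0.416

0.416 bits/symbol


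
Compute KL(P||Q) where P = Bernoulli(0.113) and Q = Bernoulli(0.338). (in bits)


KL = p*log2(p/q) + (1-p)*log2((1-p)/(1-q)) = 0.113*log2(0.113/0.338) + 0.887*log2(0.887/0.662) = 0.1958

0.1958 bits


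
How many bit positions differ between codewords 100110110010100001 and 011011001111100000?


Count differing positions: ^ ^ ^ ^ . ^ ^ ^ ^ ^ . ^ . . . . . ^ = 11 differences

11


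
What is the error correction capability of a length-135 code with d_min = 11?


Correction capability = floor((d-1)/2) = floor((11-1)/2) = 5

5 errors


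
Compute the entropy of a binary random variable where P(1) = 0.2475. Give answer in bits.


H = -p*log2(p) - (1-p)*log2(1-p). -0.2475*log2(0.2475) = 0.498589; -0.7525*log2(0.7525) = 0.308703. H = 0.498589 + 0.308703 = 0.8073

0.8073 bits


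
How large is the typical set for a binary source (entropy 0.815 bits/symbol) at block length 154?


log2|A_typical| = nH = 154 * 0.815 = 125.51, so |A_typical| ~ 2^125.51 = 6.057e+37

6.057e+37


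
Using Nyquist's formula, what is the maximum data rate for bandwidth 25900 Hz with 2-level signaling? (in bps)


Rate = 2 * B * log2(M) = 2 * 25900 * 1.0 = 51800.0

51800.0 bps


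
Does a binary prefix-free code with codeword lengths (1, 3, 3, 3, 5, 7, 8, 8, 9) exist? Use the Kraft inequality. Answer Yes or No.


Kraft sum = sum(2^(-l_i)) = 0.9238, need <= 1. Result: satisfied (a binary prefix-free code with these lengths exists)

Yes


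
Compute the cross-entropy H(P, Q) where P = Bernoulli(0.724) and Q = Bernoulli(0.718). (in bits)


H(P,Q) = -p*log2(q) - (1-p)*log2(1-q). -0.724*log2(0.718) = 0.346032; -0.276*log2(0.282) = 0.504040. H(P,Q) = 0.346032 + 0.504040 = 0.8501

0.8501 bits


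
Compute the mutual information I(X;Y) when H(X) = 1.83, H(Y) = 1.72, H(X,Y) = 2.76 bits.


I(X;Y) = H(X) + H(Y) - H(X,Y) = 1.83 + 1.72 - 2.76 = 0.79

0.79 bits


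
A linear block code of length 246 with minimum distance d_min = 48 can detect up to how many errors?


Detection capability = d_min - 1 = 48 - 1 = 47

47 errors


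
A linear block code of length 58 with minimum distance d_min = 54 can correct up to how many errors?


Correction capability = floor((d-1)/2) = floor((54-1)/2) = 26

26 errors


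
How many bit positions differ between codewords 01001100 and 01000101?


Count differing positions: . . . . ^ . . ^ = 2 differences

2


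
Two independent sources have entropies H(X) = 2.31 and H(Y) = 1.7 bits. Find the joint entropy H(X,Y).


For independent variables, H(X,Y) = H(X) + H(Y) = 2.31 + 1.7 = 4.01

4.01 bits


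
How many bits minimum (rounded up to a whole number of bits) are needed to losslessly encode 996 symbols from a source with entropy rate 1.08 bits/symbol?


Minimum bits >= n * H = 996 * 1.08 = 1075.68, rounded up to a whole number of bits = 1076

1076 bits


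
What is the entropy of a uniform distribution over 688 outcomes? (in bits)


H = log2(n) = log2(688) = 9.4263

9.4263 bits


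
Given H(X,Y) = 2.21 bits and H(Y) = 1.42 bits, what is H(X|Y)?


H(X|Y) = H(X,Y) - H(Y) = 2.21 - 1.42 = 0.79

0.79 bits


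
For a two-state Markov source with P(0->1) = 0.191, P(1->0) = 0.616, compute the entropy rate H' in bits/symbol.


Stationary distribution: pi_0 = p10/(p01+p10) = 0.7633, pi_1 = 0.2367. Entropy rate H' = pi_0*H(p01) + pi_1*H(p10) = 0.7633*0.7036 + 0.2367*0.9608 = 0.7644

0.7644 bits/symbol


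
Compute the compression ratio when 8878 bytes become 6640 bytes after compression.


Ratio = original / compressed = 8878 / 6640 = 1.337

1.337


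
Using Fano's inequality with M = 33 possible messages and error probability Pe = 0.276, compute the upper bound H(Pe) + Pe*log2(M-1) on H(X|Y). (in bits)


H(Pe) = -Pe*log2(Pe) - (1-Pe)*log2(1-Pe) = -0.276*log2(0.276) - 0.724*log2(0.724) = 0.512604 + 0.337339 = 0.8499. Pe*log2(M-1) = 0.276*log2(32) = 1.380000. Bound = H(Pe) + Pe*log2(M-1) = 0.512604 + 0.337339 + 1.380000 = 2.2299

2.2299 bits


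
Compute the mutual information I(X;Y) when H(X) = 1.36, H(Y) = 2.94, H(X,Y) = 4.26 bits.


I(X;Y) = H(X) + H(Y) - H(X,Y) = 1.36 + 2.94 - 4.26 = 0.04

0.04 bits


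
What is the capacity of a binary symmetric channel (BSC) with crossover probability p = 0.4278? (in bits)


H(p) = -p*log2(p) - (1-p)*log2(1-p) = -0.4278*log2(0.4278) - 0.5722*log2(0.5722) = 0.524051 + 0.460855 = 0.9849. C = 1 - H(p) = 1 - 0.9849 = 0.0151

0.0151 bits


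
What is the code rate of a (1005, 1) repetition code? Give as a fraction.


Rate = k/n = 1/1005

1/1005


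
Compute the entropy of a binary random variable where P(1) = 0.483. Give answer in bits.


H = -p*log2(p) - (1-p)*log2(1-p). -0.483*log2(0.483) = 0.507104; -0.517*log2(0.517) = 0.492062. H = 0.507104 + 0.492062 = 0.9992

0.9992 bits


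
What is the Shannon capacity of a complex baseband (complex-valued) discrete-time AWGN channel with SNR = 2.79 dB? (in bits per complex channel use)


SNR_linear = 10^(2.79/10) = 1.9011; C = log2(1 + SNR_linear) = log2(1 + 1.9011) = 1.5366

1.5366 bits/channel use


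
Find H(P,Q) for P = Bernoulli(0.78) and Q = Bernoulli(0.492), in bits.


H(P,Q) = -p*log2(q) - (1-p)*log2(1-q). -0.78*log2(0.492) = 0.798150; -0.22*log2(0.508) = 0.214962. H(P,Q) = 0.798150 + 0.214962 = 1.0131

1.0131 bits


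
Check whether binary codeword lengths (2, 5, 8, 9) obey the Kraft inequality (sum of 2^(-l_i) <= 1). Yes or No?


Kraft sum = sum(2^(-l_i)) = 0.2871, need <= 1. Result: satisfied (a binary prefix-free code with these lengths exists)

Yes


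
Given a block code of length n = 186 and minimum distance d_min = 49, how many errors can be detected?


Detection capability = d_min - 1 = 49 - 1 = 48

48 errors


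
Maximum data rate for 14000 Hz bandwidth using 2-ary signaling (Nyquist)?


Rate = 2 * B * log2(M) = 2 * 14000 * 1.0 = 28000.0

28000.0 bps


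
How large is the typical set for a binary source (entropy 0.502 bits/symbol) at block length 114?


log2|A_typical| = nH = 114 * 0.502 = 57.228, so |A_typical| ~ 2^57.228 = 1.688e+17

1.688e+17


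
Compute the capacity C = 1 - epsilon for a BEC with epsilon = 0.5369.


C = 1 - epsilon = 1 - 0.5369 = 0.4631

0.4631 bits


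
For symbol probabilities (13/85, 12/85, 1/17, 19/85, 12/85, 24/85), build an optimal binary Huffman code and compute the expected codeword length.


Huffman construction (repeatedly merge the two least-probable nodes; each merge adds 1 bit to every symbol beneath it): 1/17 + 12/85 = 1/5; 12/85 + 13/85 = 5/17; 1/5 + 19/85 = 36/85; 24/85 + 5/17 = 49/85; 36/85 + 49/85 = 1. Resulting codeword lengths (in the order the probabilities were given): (3, 3, 3, 2, 3, 2). L_avg = sum(p_i * l_i) = 13/85*3 + 12/85*3 + 1/17*3 + 19/85*2 + 12/85*3 + 24/85*2 = 212/85 = 2.4941

2.4941 bits


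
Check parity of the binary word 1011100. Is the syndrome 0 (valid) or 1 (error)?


Syndrome = XOR of all bits = 1 XOR 0 XOR 1 XOR 1 XOR 1 XOR 0 XOR 0 = 0

0


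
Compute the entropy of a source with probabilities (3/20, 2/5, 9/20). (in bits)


H = -sum(p_i * log2(p_i)). Terms: -(3/20)*log2(3/20) = 0.410545; -(2/5)*log2(2/5) = 0.528771; -(9/20)*log2(9/20) = 0.518401. H = 0.410545 + 0.528771 + 0.518401 = 1.4577

1.4577 bits


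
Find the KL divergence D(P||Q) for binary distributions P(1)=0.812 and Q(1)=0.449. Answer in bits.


KL = p*log2(p/q) + (1-p)*log2((1-p)/(1-q)) = 0.812*log2(0.812/0.449) + 0.188*log2(0.188/0.551) = 0.4024

0.4024 bits


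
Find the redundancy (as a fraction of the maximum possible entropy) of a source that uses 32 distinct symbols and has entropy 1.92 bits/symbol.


H_max = log2(K) = log2(32) = 5.0 bits/symbol. Redundancy = 1 - H/H_max = 1 - 1.92/5.0 = 1 - 0.384 = 0.616

0.616


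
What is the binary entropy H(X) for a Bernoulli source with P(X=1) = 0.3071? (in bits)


H = -p*log2(p) - (1-p)*log2(1-p). -0.3071*log2(0.3071) = 0.523059; -0.6929*log2(0.6929) = 0.366739. H = 0.523059 + 0.366739 = 0.8898

0.8898 bits


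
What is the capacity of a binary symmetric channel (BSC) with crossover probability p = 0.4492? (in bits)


H(p) = -p*log2(p) - (1-p)*log2(1-p) = -0.4492*log2(0.4492) - 0.5508*log2(0.5508) = 0.518633 + 0.473908 = 0.9925. C = 1 - H(p) = 1 - 0.9925 = 0.0075

0.0075 bits


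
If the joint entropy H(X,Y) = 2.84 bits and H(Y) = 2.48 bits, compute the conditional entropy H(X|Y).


H(X|Y) = H(X,Y) - H(Y) = 2.84 - 2.48 = 0.36

0.36 bits


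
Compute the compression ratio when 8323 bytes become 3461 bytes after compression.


Ratio = original / compressed = 8323 / 3461 = 2.4048

2.4048


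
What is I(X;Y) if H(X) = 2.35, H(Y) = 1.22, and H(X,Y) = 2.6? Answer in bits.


I(X;Y) = H(X) + H(Y) - H(X,Y) = 2.35 + 1.22 - 2.6 = 0.97

0.97 bits


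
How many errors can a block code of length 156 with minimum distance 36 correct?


Correction capability = floor((d-1)/2) = floor((36-1)/2) = 17

17 errors


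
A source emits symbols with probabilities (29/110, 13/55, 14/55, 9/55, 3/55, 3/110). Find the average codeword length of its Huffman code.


Huffman construction (repeatedly merge the two least-probable nodes; each merge adds 1 bit to every symbol beneath it): 3/110 + 3/55 = 9/110; 9/110 + 9/55 = 27/110; 13/55 + 27/110 = 53/110; 14/55 + 29/110 = 57/110; 53/110 + 57/110 = 1. Resulting codeword lengths (in the order the probabilities were given): (2, 2, 2, 3, 4, 4). L_avg = sum(p_i * l_i) = 29/110*2 + 13/55*2 + 14/55*2 + 9/55*3 + 3/55*4 + 3/110*4 = 128/55 = 2.3273

2.3273 bits


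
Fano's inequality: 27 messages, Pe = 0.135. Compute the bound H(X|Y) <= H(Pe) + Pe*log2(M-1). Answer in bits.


H(Pe) = -Pe*log2(Pe) - (1-Pe)*log2(1-Pe) = -0.135*log2(0.135) - 0.865*log2(0.865) = 0.390011 + 0.180982 = 0.571. Pe*log2(M-1) = 0.135*log2(26) = 0.634559. Bound = H(Pe) + Pe*log2(M-1) = 0.390011 + 0.180982 + 0.634559 = 1.2056

1.2056 bits


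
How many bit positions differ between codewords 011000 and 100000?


Count differing positions: ^ ^ ^ . . . = 3 differences

3


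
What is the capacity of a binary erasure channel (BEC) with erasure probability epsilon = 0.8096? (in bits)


C = 1 - epsilon = 1 - 0.8096 = 0.1904

0.1904 bits


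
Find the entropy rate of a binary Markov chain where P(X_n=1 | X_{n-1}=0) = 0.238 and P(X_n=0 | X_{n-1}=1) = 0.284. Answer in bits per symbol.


Stationary distribution: pi_0 = p10/(p01+p10) = 0.5441, pi_1 = 0.4559. Entropy rate H' = pi_0*H(p01) + pi_1*H(p10) = 0.5441*0.7917 + 0.4559*0.8608 = 0.8232

0.8232 bits/symbol


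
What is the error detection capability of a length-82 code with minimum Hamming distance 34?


Detection capability = d_min - 1 = 34 - 1 = 33

33 errors


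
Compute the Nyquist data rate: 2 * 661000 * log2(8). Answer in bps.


Rate = 2 * B * log2(M) = 2 * 661000 * 3.0 = 3966000.0

3966000.0 bps


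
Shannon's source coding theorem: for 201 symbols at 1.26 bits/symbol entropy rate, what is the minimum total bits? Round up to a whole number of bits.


Minimum bits >= n * H = 201 * 1.26 = 253.26, rounded up to a whole number of bits = 254

254 bits


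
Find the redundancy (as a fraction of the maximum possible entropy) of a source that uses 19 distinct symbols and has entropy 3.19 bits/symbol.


H_max = log2(K) = log2(19) = 4.2479 bits/symbol. Redundancy = 1 - H/H_max = 1 - 3.19/4.2479 = 1 - 0.751 = 0.249

0.249


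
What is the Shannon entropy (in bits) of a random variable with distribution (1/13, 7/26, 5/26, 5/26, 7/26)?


H = -sum(p_i * log2(p_i)). Terms: -(1/13)*log2(1/13) = 0.284649; -(7/26)*log2(7/26) = 0.509677; -(5/26)*log2(5/26) = 0.457406; -(5/26)*log2(5/26) = 0.457406; -(7/26)*log2(7/26) = 0.509677. H = 0.284649 + 0.509677 + 0.457406 + 0.457406 + 0.509677 = 2.2188

2.2188 bits


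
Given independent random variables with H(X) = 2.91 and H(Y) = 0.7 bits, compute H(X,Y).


For independent variables, H(X,Y) = H(X) + H(Y) = 2.91 + 0.7 = 3.61

3.61 bits


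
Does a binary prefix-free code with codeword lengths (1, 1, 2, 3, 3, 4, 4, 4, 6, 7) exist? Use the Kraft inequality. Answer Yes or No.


Kraft sum = sum(2^(-l_i)) = 1.7109, need <= 1. Result: violated (a binary prefix-free code with these lengths cannot exist)

No


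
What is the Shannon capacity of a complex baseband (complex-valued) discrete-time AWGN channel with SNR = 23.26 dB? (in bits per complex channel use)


SNR_linear = 10^(23.26/10) = 211.8361; C = log2(1 + SNR_linear) = log2(1 + 211.8361) = 7.7336

7.7336 bits/channel use


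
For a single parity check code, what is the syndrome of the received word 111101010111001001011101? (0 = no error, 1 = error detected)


Syndrome = XOR of all bits = 1 XOR 1 XOR 1 XOR 1 XOR 0 XOR 1 XOR 0 XOR 1 XOR 0 XOR 1 XOR 1 XOR 1 XOR 0 XOR 0 XOR 1 XOR 0 XOR 0 XOR 1 XOR 0 XOR 1 XOR 1 XOR 1 XOR 0 XOR 1 = 1

1


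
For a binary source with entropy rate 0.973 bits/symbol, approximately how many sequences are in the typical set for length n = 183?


log2|A_typical| = nH = 183 * 0.973 = 178.059, so |A_typical| ~ 2^178.059 = 3.991e+53

3.991e+53


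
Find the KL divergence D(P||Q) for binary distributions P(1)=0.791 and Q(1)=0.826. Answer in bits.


KL = p*log2(p/q) + (1-p)*log2((1-p)/(1-q)) = 0.791*log2(0.791/0.826) + 0.209*log2(0.209/0.174) = 0.0059

0.0059 bits


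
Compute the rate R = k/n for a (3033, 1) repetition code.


Rate = k/n = 1/3033

1/3033


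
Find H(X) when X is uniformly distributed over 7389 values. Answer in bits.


H = log2(n) = log2(7389) = 12.8512

12.8512 bits


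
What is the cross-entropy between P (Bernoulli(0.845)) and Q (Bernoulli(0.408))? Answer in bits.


H(P,Q) = -p*log2(q) - (1-p)*log2(1-q). -0.845*log2(0.408) = 1.092888; -0.155*log2(0.592) = 0.117231. H(P,Q) = 1.092888 + 0.117231 = 1.2101

1.2101 bits


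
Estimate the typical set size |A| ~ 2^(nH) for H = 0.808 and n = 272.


log2|A_typical| = nH = 272 * 0.808 = 219.776, so |A_typical| ~ 2^219.776 = 1.443e+66

1.443e+66


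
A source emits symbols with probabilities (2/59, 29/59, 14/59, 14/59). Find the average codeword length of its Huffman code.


Huffman construction (repeatedly merge the two least-probable nodes; each merge adds 1 bit to every symbol beneath it): 2/59 + 14/59 = 16/59; 14/59 + 16/59 = 30/59; 29/59 + 30/59 = 1. Resulting codeword lengths (in the order the probabilities were given): (3, 1, 3, 2). L_avg = sum(p_i * l_i) = 2/59*3 + 29/59*1 + 14/59*3 + 14/59*2 = 105/59 = 1.7797

1.7797 bits


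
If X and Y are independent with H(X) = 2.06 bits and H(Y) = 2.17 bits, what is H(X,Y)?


For independent variables, H(X,Y) = H(X) + H(Y) = 2.06 + 2.17 = 4.23

4.23 bits


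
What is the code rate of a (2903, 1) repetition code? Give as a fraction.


Rate = k/n = 1/2903

1/2903


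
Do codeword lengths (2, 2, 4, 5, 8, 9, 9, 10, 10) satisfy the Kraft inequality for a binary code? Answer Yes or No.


Kraft sum = sum(2^(-l_i)) = 0.6035, need <= 1. Result: satisfied (a binary prefix-free code with these lengths exists)

Yes


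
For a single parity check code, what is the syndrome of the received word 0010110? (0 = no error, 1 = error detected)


Syndrome = XOR of all bits = 0 XOR 0 XOR 1 XOR 0 XOR 1 XOR 1 XOR 0 = 1

1


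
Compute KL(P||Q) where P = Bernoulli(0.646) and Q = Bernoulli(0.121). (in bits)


KL = p*log2(p/q) + (1-p)*log2((1-p)/(1-q)) = 0.646*log2(0.646/0.121) + 0.354*log2(0.354/0.879) = 1.0966

1.0966 bits


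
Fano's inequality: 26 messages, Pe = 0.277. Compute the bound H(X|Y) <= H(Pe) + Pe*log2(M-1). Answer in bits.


H(Pe) = -Pe*log2(Pe) - (1-Pe)*log2(1-Pe) = -0.277*log2(0.277) - 0.723*log2(0.723) = 0.513016 + 0.338315 = 0.8513. Pe*log2(M-1) = 0.277*log2(25) = 1.286348. Bound = H(Pe) + Pe*log2(M-1) = 0.513016 + 0.338315 + 1.286348 = 2.1377

2.1377 bits


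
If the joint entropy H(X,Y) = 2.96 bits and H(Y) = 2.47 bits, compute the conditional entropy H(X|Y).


H(X|Y) = H(X,Y) - H(Y) = 2.96 - 2.47 = 0.49

0.49 bits


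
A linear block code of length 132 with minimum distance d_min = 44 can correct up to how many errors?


Correction capability = floor((d-1)/2) = floor((44-1)/2) = 21

21 errors


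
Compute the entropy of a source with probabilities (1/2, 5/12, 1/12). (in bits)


H = -sum(p_i * log2(p_i)). Terms: -(1/2)*log2(1/2) = 0.500000; -(5/12)*log2(5/12) = 0.526264; -(1/12)*log2(1/12) = 0.298747. H = 0.500000 + 0.526264 + 0.298747 = 1.325

1.325 bits


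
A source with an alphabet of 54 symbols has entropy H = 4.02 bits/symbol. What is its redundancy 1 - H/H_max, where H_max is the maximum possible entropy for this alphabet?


H_max = log2(K) = log2(54) = 5.7549 bits/symbol. Redundancy = 1 - H/H_max = 1 - 4.02/5.7549 = 1 - 0.6985 = 0.3015

0.3015


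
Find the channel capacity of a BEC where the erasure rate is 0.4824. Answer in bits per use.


C = 1 - epsilon = 1 - 0.4824 = 0.5176

0.5176 bits


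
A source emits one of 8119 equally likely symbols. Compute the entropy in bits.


H = log2(n) = log2(8119) = 12.9871

12.9871 bits


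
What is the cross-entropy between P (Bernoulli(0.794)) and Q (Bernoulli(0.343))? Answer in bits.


H(P,Q) = -p*log2(q) - (1-p)*log2(1-q). -0.794*log2(0.343) = 1.225713; -0.206*log2(0.657) = 0.124843. H(P,Q) = 1.225713 + 0.124843 = 1.3506

1.3506 bits


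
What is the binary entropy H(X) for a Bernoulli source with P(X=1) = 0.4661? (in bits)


H = -p*log2(p) - (1-p)*log2(1-p). -0.4661*log2(0.4661) = 0.513311; -0.5339*log2(0.5339) = 0.483371. H = 0.513311 + 0.483371 = 0.9967

0.9967 bits


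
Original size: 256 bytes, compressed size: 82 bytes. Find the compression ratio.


Ratio = original / compressed = 256 / 82 = 3.122

3.122


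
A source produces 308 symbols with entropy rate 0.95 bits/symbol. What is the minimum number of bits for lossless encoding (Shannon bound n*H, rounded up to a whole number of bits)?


Minimum bits >= n * H = 308 * 0.95 = 292.6, rounded up to a whole number of bits = 293

293 bits


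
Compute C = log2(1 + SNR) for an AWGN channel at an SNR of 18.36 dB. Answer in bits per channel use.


SNR_linear = 10^(18.36/10) = 68.5488; C = log2(1 + SNR_linear) = log2(1 + 68.5488) = 6.12

6.12 bits/channel use


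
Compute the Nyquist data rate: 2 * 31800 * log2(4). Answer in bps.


Rate = 2 * B * log2(M) = 2 * 31800 * 2.0 = 127200.0

127200.0 bps


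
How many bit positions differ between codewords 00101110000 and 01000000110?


Count differing positions: . ^ ^ . ^ ^ ^ . ^ ^ . = 7 differences

7


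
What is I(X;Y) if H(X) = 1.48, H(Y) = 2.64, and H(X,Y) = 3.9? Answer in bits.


I(X;Y) = H(X) + H(Y) - H(X,Y) = 1.48 + 2.64 - 3.9 = 0.22

0.22 bits


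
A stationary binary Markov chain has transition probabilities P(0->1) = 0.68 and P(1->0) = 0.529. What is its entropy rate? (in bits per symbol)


Stationary distribution: pi_0 = p10/(p01+p10) = 0.4376, pi_1 = 0.5624. Entropy rate H' = pi_0*H(p01) + pi_1*H(p10) = 0.4376*0.9044 + 0.5624*0.9976 = 0.9568

0.9568 bits/symbol


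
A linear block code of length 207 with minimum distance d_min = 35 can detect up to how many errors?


Detection capability = d_min - 1 = 35 - 1 = 34

34 errors


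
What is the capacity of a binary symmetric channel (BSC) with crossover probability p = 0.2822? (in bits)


H(p) = -p*log2(p) - (1-p)*log2(1-p) = -0.2822*log2(0.2822) - 0.7178*log2(0.7178) = 0.515074 + 0.343357 = 0.8584. C = 1 - H(p) = 1 - 0.8584 = 0.1416

0.1416 bits


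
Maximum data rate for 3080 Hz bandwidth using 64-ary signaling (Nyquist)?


Rate = 2 * B * log2(M) = 2 * 3080 * 6.0 = 36960.0

36960.0 bps


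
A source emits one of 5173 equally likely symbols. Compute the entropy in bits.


H = log2(n) = log2(5173) = 12.3368

12.3368 bits


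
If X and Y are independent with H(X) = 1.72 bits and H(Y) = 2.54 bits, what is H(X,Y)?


For independent variables, H(X,Y) = H(X) + H(Y) = 1.72 + 2.54 = 4.26

4.26 bits


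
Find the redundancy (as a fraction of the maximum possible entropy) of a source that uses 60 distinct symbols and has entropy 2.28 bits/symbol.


H_max = log2(K) = log2(60) = 5.9069 bits/symbol. Redundancy = 1 - H/H_max = 1 - 2.28/5.9069 = 1 - 0.386 = 0.614

0.614


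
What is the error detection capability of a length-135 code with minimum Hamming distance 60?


Detection capability = d_min - 1 = 60 - 1 = 59

59 errors


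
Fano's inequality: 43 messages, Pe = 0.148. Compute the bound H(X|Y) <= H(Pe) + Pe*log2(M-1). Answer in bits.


H(Pe) = -Pe*log2(Pe) - (1-Pe)*log2(1-Pe) = -0.148*log2(0.148) - 0.852*log2(0.852) = 0.407937 + 0.196876 = 0.6048. Pe*log2(M-1) = 0.148*log2(42) = 0.798063. Bound = H(Pe) + Pe*log2(M-1) = 0.407937 + 0.196876 + 0.798063 = 1.4029

1.4029 bits


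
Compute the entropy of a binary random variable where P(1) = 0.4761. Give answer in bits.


H = -p*log2(p) - (1-p)*log2(1-p). -0.4761*log2(0.4761) = 0.509743; -0.5239*log2(0.5239) = 0.488608. H = 0.509743 + 0.488608 = 0.9984

0.9984 bits


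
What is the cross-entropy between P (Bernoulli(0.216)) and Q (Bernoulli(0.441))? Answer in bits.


H(P,Q) = -p*log2(q) - (1-p)*log2(1-q). -0.216*log2(0.441) = 0.255128; -0.784*log2(0.559) = 0.657839. H(P,Q) = 0.255128 + 0.657839 = 0.913

0.913 bits


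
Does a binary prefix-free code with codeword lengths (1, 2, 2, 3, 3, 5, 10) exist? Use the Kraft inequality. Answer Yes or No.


Kraft sum = sum(2^(-l_i)) = 1.2822, need <= 1. Result: violated (a binary prefix-free code with these lengths cannot exist)

No


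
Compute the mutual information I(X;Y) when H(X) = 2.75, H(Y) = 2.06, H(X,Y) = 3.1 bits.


I(X;Y) = H(X) + H(Y) - H(X,Y) = 2.75 + 2.06 - 3.1 = 1.71

1.71 bits


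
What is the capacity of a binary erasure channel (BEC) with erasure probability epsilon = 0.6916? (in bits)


C = 1 - epsilon = 1 - 0.6916 = 0.3084

0.3084 bits


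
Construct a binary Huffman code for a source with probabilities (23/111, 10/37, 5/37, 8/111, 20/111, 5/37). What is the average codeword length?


Huffman construction (repeatedly merge the two least-probable nodes; each merge adds 1 bit to every symbol beneath it): 8/111 + 5/37 = 23/111; 5/37 + 20/111 = 35/111; 23/111 + 23/111 = 46/111; 10/37 + 35/111 = 65/111; 46/111 + 65/111 = 1. Resulting codeword lengths (in the order the probabilities were given): (2, 2, 3, 3, 3, 3). L_avg = sum(p_i * l_i) = 23/111*2 + 10/37*2 + 5/37*3 + 8/111*3 + 20/111*3 + 5/37*3 = 280/111 = 2.5225

2.5225 bits


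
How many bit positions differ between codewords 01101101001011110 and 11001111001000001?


Count differing positions: ^ . ^ . . . ^ . . . . . ^ ^ ^ ^ ^ = 8 differences

8


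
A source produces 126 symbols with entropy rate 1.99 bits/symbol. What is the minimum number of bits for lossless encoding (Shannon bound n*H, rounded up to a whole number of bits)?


Minimum bits >= n * H = 126 * 1.99 = 250.74, rounded up to a whole number of bits = 251

251 bits


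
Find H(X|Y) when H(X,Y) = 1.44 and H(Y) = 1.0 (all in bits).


H(X|Y) = H(X,Y) - H(Y) = 1.44 - 1.0 = 0.44

0.44 bits


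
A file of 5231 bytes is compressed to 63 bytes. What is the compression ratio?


Ratio = original / compressed = 5231 / 63 = 83.0317

83.0317


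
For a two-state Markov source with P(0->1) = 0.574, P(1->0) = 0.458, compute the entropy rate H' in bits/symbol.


Stationary distribution: pi_0 = p10/(p01+p10) = 0.4438, pi_1 = 0.5562. Entropy rate H' = pi_0*H(p01) + pi_1*H(p10) = 0.4438*0.9841 + 0.5562*0.9949 = 0.9901

0.9901 bits/symbol


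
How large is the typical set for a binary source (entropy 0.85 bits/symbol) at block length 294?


log2|A_typical| = nH = 294 * 0.85 = 249.9, so |A_typical| ~ 2^249.9 = 1.688e+75

1.688e+75


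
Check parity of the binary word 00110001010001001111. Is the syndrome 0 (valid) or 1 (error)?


Syndrome = XOR of all bits = 0 XOR 0 XOR 1 XOR 1 XOR 0 XOR 0 XOR 0 XOR 1 XOR 0 XOR 1 XOR 0 XOR 0 XOR 0 XOR 1 XOR 0 XOR 0 XOR 1 XOR 1 XOR 1 XOR 1 = 1

1


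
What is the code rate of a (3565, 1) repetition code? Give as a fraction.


Rate = k/n = 1/3565

1/3565


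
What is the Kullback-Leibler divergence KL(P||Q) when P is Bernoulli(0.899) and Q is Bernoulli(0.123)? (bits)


KL = p*log2(p/q) + (1-p)*log2((1-p)/(1-q)) = 0.899*log2(0.899/0.123) + 0.101*log2(0.101/0.877) = 2.2649

2.2649 bits


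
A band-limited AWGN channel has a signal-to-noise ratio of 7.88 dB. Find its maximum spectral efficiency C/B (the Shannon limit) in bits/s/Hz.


SNR_linear = 10^(7.88/10) = 6.1376; C/B = log2(1 + SNR_linear) = log2(1 + 6.1376) = 2.8354

2.8354 bits/s/Hz


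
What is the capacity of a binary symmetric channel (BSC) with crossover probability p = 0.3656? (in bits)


H(p) = -p*log2(p) - (1-p)*log2(1-p) = -0.3656*log2(0.3656) - 0.6344*log2(0.6344) = 0.530728 + 0.416506 = 0.9472. C = 1 - H(p) = 1 - 0.9472 = 0.0528

0.0528 bits


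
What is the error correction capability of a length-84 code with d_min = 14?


Correction capability = floor((d-1)/2) = floor((14-1)/2) = 6

6 errors


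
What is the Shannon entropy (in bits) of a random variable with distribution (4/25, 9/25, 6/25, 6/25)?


H = -sum(p_i * log2(p_i)). Terms: -(4/25)*log2(4/25) = 0.423017; -(9/25)*log2(9/25) = 0.530615; -(6/25)*log2(6/25) = 0.494134; -(6/25)*log2(6/25) = 0.494134. H = 0.423017 + 0.530615 + 0.494134 + 0.494134 = 1.9419

1.9419 bits


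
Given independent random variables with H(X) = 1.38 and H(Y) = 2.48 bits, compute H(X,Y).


For independent variables, H(X,Y) = H(X) + H(Y) = 1.38 + 2.48 = 3.86

3.86 bits


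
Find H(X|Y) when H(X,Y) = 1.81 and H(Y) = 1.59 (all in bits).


H(X|Y) = H(X,Y) - H(Y) = 1.81 - 1.59 = 0.22

0.22 bits


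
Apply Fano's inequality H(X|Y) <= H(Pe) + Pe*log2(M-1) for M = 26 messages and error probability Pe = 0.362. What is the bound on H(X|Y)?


H(Pe) = -Pe*log2(Pe) - (1-Pe)*log2(1-Pe) = -0.362*log2(0.362) - 0.638*log2(0.638) = 0.530670 + 0.413661 = 0.9443. Pe*log2(M-1) = 0.362*log2(25) = 1.681076. Bound = H(Pe) + Pe*log2(M-1) = 0.530670 + 0.413661 + 1.681076 = 2.6254

2.6254 bits


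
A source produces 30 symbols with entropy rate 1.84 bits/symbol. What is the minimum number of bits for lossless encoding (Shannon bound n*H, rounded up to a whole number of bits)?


Minimum bits >= n * H = 30 * 1.84 = 55.2, rounded up to a whole number of bits = 56

56 bits


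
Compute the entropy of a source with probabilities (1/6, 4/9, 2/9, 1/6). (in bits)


H = -sum(p_i * log2(p_i)). Terms: -(1/6)*log2(1/6) = 0.430827; -(4/9)*log2(4/9) = 0.519967; -(2/9)*log2(2/9) = 0.482206; -(1/6)*log2(1/6) = 0.430827. H = 0.430827 + 0.519967 + 0.482206 + 0.430827 = 1.8638

1.8638 bits


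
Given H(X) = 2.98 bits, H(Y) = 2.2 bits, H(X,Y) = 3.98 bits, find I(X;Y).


I(X;Y) = H(X) + H(Y) - H(X,Y) = 2.98 + 2.2 - 3.98 = 1.2

1.2 bits


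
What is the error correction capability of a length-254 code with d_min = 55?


Correction capability = floor((d-1)/2) = floor((55-1)/2) = 27

27 errors


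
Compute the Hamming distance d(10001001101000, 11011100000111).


Count differing positions: . ^ . ^ . ^ . ^ ^ . ^ ^ ^ ^ = 9 differences

9


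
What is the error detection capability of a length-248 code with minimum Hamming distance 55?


Detection capability = d_min - 1 = 55 - 1 = 54

54 errors


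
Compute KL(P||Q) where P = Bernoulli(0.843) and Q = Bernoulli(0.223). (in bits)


KL = p*log2(p/q) + (1-p)*log2((1-p)/(1-q)) = 0.843*log2(0.843/0.223) + 0.157*log2(0.157/0.777) = 1.2551

1.2551 bits


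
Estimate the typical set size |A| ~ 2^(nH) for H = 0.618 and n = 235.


log2|A_typical| = nH = 235 * 0.618 = 145.23, so |A_typical| ~ 2^145.23 = 5.231e+43

5.231e+43


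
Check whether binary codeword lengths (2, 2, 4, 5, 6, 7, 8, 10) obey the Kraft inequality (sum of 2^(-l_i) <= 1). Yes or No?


Kraft sum = sum(2^(-l_i)) = 0.6221, need <= 1. Result: satisfied (a binary prefix-free code with these lengths exists)

Yes


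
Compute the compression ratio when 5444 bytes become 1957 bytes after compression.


Ratio = original / compressed = 5444 / 1957 = 2.7818

2.7818


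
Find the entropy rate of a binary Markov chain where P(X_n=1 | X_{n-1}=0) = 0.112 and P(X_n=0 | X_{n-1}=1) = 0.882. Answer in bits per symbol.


Stationary distribution: pi_0 = p10/(p01+p10) = 0.8873, pi_1 = 0.1127. Entropy rate H' = pi_0*H(p01) + pi_1*H(p10) = 0.8873*0.5059 + 0.1127*0.5236 = 0.5079

0.5079 bits/symbol
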